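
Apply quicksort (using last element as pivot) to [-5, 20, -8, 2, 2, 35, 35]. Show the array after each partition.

Partition 1: pivot=35 at index 6 -> [-5, 20, -8, 2, 2, 35, 35]
Partition 2: pivot=35 at index 5 -> [-5, 20, -8, 2, 2, 35, 35]
Partition 3: pivot=2 at index 3 -> [-5, -8, 2, 2, 20, 35, 35]
Partition 4: pivot=2 at index 2 -> [-5, -8, 2, 2, 20, 35, 35]
Partition 5: pivot=-8 at index 0 -> [-8, -5, 2, 2, 20, 35, 35]


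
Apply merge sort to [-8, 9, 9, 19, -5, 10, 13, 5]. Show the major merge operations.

Divide and conquer:
  Merge [-8] + [9] -> [-8, 9]
  Merge [9] + [19] -> [9, 19]
  Merge [-8, 9] + [9, 19] -> [-8, 9, 9, 19]
  Merge [-5] + [10] -> [-5, 10]
  Merge [13] + [5] -> [5, 13]
  Merge [-5, 10] + [5, 13] -> [-5, 5, 10, 13]
  Merge [-8, 9, 9, 19] + [-5, 5, 10, 13] -> [-8, -5, 5, 9, 9, 10, 13, 19]


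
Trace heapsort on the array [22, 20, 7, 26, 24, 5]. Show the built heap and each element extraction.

Build heap: [26, 24, 7, 20, 22, 5]
Extract 26: [24, 22, 7, 20, 5, 26]
Extract 24: [22, 20, 7, 5, 24, 26]
Extract 22: [20, 5, 7, 22, 24, 26]
Extract 20: [7, 5, 20, 22, 24, 26]
Extract 7: [5, 7, 20, 22, 24, 26]


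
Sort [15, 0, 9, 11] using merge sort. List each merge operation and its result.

Divide and conquer:
  Merge [15] + [0] -> [0, 15]
  Merge [9] + [11] -> [9, 11]
  Merge [0, 15] + [9, 11] -> [0, 9, 11, 15]


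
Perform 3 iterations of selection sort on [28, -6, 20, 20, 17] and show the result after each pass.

Pass 1: Select minimum -6 at index 1, swap -> [-6, 28, 20, 20, 17]
Pass 2: Select minimum 17 at index 4, swap -> [-6, 17, 20, 20, 28]
Pass 3: Select minimum 20 at index 2, swap -> [-6, 17, 20, 20, 28]


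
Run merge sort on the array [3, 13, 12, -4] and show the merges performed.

Divide and conquer:
  Merge [3] + [13] -> [3, 13]
  Merge [12] + [-4] -> [-4, 12]
  Merge [3, 13] + [-4, 12] -> [-4, 3, 12, 13]


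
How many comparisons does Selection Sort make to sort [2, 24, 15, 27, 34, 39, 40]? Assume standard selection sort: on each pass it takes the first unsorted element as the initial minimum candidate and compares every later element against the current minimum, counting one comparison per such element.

Pass 1: scan indices 1..6 for the minimum = 6 comparison(s); min is 2, place at index 0 -> [2, 24, 15, 27, 34, 39, 40]
Pass 2: scan indices 2..6 for the minimum = 5 comparison(s); min is 15, place at index 1 -> [2, 15, 24, 27, 34, 39, 40]
Pass 3: scan indices 3..6 for the minimum = 4 comparison(s); min is 24, place at index 2 -> [2, 15, 24, 27, 34, 39, 40]
Pass 4: scan indices 4..6 for the minimum = 3 comparison(s); min is 27, place at index 3 -> [2, 15, 24, 27, 34, 39, 40]
Pass 5: scan indices 5..6 for the minimum = 2 comparison(s); min is 34, place at index 4 -> [2, 15, 24, 27, 34, 39, 40]
Pass 6: scan indices 6..6 for the minimum = 1 comparison(s); min is 39, place at index 5 -> [2, 15, 24, 27, 34, 39, 40]
Selection sort always scans the whole unsorted suffix, so the count is (n-1) + (n-2) + ... + 1 = n(n-1)/2 = 7*6/2 = 21 regardless of the input order.
Total comparisons: 6 + 5 + 4 + 3 + 2 + 1 = 21


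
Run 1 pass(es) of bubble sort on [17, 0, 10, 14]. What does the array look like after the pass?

After pass 1: [0, 10, 14, 17] (3 swaps)
Total swaps: 3


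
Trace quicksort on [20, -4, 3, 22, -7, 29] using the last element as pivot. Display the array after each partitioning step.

Partition 1: pivot=29 at index 5 -> [20, -4, 3, 22, -7, 29]
Partition 2: pivot=-7 at index 0 -> [-7, -4, 3, 22, 20, 29]
Partition 3: pivot=20 at index 3 -> [-7, -4, 3, 20, 22, 29]
Partition 4: pivot=3 at index 2 -> [-7, -4, 3, 20, 22, 29]


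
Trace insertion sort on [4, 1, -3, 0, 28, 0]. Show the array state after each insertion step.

First element 4 is already 'sorted'
Insert 1: shifted 1 elements -> [1, 4, -3, 0, 28, 0]
Insert -3: shifted 2 elements -> [-3, 1, 4, 0, 28, 0]
Insert 0: shifted 2 elements -> [-3, 0, 1, 4, 28, 0]
Insert 28: shifted 0 elements -> [-3, 0, 1, 4, 28, 0]
Insert 0: shifted 3 elements -> [-3, 0, 0, 1, 4, 28]


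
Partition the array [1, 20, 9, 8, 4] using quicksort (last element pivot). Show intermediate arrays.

Partition 1: pivot=4 at index 1 -> [1, 4, 9, 8, 20]
Partition 2: pivot=20 at index 4 -> [1, 4, 9, 8, 20]
Partition 3: pivot=8 at index 2 -> [1, 4, 8, 9, 20]


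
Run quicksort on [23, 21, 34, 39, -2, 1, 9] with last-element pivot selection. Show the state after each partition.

Partition 1: pivot=9 at index 2 -> [-2, 1, 9, 39, 23, 21, 34]
Partition 2: pivot=1 at index 1 -> [-2, 1, 9, 39, 23, 21, 34]
Partition 3: pivot=34 at index 5 -> [-2, 1, 9, 23, 21, 34, 39]
Partition 4: pivot=21 at index 3 -> [-2, 1, 9, 21, 23, 34, 39]


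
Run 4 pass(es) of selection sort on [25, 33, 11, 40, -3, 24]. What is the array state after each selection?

Pass 1: Select minimum -3 at index 4, swap -> [-3, 33, 11, 40, 25, 24]
Pass 2: Select minimum 11 at index 2, swap -> [-3, 11, 33, 40, 25, 24]
Pass 3: Select minimum 24 at index 5, swap -> [-3, 11, 24, 40, 25, 33]
Pass 4: Select minimum 25 at index 4, swap -> [-3, 11, 24, 25, 40, 33]


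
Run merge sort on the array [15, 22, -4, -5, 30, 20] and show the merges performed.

Divide and conquer:
  Merge [22] + [-4] -> [-4, 22]
  Merge [15] + [-4, 22] -> [-4, 15, 22]
  Merge [30] + [20] -> [20, 30]
  Merge [-5] + [20, 30] -> [-5, 20, 30]
  Merge [-4, 15, 22] + [-5, 20, 30] -> [-5, -4, 15, 20, 22, 30]


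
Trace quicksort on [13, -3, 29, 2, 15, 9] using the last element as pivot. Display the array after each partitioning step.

Partition 1: pivot=9 at index 2 -> [-3, 2, 9, 13, 15, 29]
Partition 2: pivot=2 at index 1 -> [-3, 2, 9, 13, 15, 29]
Partition 3: pivot=29 at index 5 -> [-3, 2, 9, 13, 15, 29]
Partition 4: pivot=15 at index 4 -> [-3, 2, 9, 13, 15, 29]


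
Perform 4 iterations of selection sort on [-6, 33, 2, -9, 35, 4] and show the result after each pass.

Pass 1: Select minimum -9 at index 3, swap -> [-9, 33, 2, -6, 35, 4]
Pass 2: Select minimum -6 at index 3, swap -> [-9, -6, 2, 33, 35, 4]
Pass 3: Select minimum 2 at index 2, swap -> [-9, -6, 2, 33, 35, 4]
Pass 4: Select minimum 4 at index 5, swap -> [-9, -6, 2, 4, 35, 33]


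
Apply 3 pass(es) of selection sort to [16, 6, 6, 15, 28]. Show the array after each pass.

Pass 1: Select minimum 6 at index 1, swap -> [6, 16, 6, 15, 28]
Pass 2: Select minimum 6 at index 2, swap -> [6, 6, 16, 15, 28]
Pass 3: Select minimum 15 at index 3, swap -> [6, 6, 15, 16, 28]


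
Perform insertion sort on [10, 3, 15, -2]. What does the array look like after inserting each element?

First element 10 is already 'sorted'
Insert 3: shifted 1 elements -> [3, 10, 15, -2]
Insert 15: shifted 0 elements -> [3, 10, 15, -2]
Insert -2: shifted 3 elements -> [-2, 3, 10, 15]


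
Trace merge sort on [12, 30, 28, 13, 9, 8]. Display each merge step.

Divide and conquer:
  Merge [30] + [28] -> [28, 30]
  Merge [12] + [28, 30] -> [12, 28, 30]
  Merge [9] + [8] -> [8, 9]
  Merge [13] + [8, 9] -> [8, 9, 13]
  Merge [12, 28, 30] + [8, 9, 13] -> [8, 9, 12, 13, 28, 30]


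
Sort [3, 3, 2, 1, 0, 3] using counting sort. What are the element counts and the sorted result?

Count array: [1, 1, 1, 3]
(count[i] = number of elements equal to i)
Cumulative count: [1, 2, 3, 6]
Sorted: [0, 1, 2, 3, 3, 3]


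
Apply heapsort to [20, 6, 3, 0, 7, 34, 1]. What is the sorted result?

Build heap: [34, 7, 20, 0, 6, 3, 1]
Extract 34: [20, 7, 3, 0, 6, 1, 34]
Extract 20: [7, 6, 3, 0, 1, 20, 34]
Extract 7: [6, 1, 3, 0, 7, 20, 34]
Extract 6: [3, 1, 0, 6, 7, 20, 34]
Extract 3: [1, 0, 3, 6, 7, 20, 34]
Extract 1: [0, 1, 3, 6, 7, 20, 34]


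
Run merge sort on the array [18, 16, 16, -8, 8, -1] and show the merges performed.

Divide and conquer:
  Merge [16] + [16] -> [16, 16]
  Merge [18] + [16, 16] -> [16, 16, 18]
  Merge [8] + [-1] -> [-1, 8]
  Merge [-8] + [-1, 8] -> [-8, -1, 8]
  Merge [16, 16, 18] + [-8, -1, 8] -> [-8, -1, 8, 16, 16, 18]


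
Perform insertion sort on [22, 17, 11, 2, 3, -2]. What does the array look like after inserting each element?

First element 22 is already 'sorted'
Insert 17: shifted 1 elements -> [17, 22, 11, 2, 3, -2]
Insert 11: shifted 2 elements -> [11, 17, 22, 2, 3, -2]
Insert 2: shifted 3 elements -> [2, 11, 17, 22, 3, -2]
Insert 3: shifted 3 elements -> [2, 3, 11, 17, 22, -2]
Insert -2: shifted 5 elements -> [-2, 2, 3, 11, 17, 22]


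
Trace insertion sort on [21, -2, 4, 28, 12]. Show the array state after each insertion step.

First element 21 is already 'sorted'
Insert -2: shifted 1 elements -> [-2, 21, 4, 28, 12]
Insert 4: shifted 1 elements -> [-2, 4, 21, 28, 12]
Insert 28: shifted 0 elements -> [-2, 4, 21, 28, 12]
Insert 12: shifted 2 elements -> [-2, 4, 12, 21, 28]


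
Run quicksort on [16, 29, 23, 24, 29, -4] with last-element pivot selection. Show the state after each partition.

Partition 1: pivot=-4 at index 0 -> [-4, 29, 23, 24, 29, 16]
Partition 2: pivot=16 at index 1 -> [-4, 16, 23, 24, 29, 29]
Partition 3: pivot=29 at index 5 -> [-4, 16, 23, 24, 29, 29]
Partition 4: pivot=29 at index 4 -> [-4, 16, 23, 24, 29, 29]
Partition 5: pivot=24 at index 3 -> [-4, 16, 23, 24, 29, 29]


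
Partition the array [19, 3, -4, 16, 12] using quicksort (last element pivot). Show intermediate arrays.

Partition 1: pivot=12 at index 2 -> [3, -4, 12, 16, 19]
Partition 2: pivot=-4 at index 0 -> [-4, 3, 12, 16, 19]
Partition 3: pivot=19 at index 4 -> [-4, 3, 12, 16, 19]


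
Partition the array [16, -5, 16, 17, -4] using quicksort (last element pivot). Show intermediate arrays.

Partition 1: pivot=-4 at index 1 -> [-5, -4, 16, 17, 16]
Partition 2: pivot=16 at index 3 -> [-5, -4, 16, 16, 17]


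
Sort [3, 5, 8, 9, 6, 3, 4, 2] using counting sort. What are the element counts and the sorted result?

Count array: [0, 0, 1, 2, 1, 1, 1, 0, 1, 1]
(count[i] = number of elements equal to i)
Cumulative count: [0, 0, 1, 3, 4, 5, 6, 6, 7, 8]
Sorted: [2, 3, 3, 4, 5, 6, 8, 9]


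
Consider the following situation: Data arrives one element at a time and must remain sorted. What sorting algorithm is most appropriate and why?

Best choice: Insertion sort
Reason: Insertion sort naturally handles online/streaming input by inserting each new element into sorted position


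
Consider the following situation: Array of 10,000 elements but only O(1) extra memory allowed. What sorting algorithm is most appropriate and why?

Best choice: Heapsort
Reason: Heapsort rearranges the array in place using O(1) auxiliary space and still guarantees O(n log n) time; quicksort partitions in place but needs Theta(log n) stack space for recursion (O(n) in the worst case), and mergesort requires O(n) auxiliary space


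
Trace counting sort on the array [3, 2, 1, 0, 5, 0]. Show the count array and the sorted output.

Count array: [2, 1, 1, 1, 0, 1]
(count[i] = number of elements equal to i)
Cumulative count: [2, 3, 4, 5, 5, 6]
Sorted: [0, 0, 1, 2, 3, 5]


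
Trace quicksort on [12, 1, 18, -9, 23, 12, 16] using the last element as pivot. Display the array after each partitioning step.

Partition 1: pivot=16 at index 4 -> [12, 1, -9, 12, 16, 18, 23]
Partition 2: pivot=12 at index 3 -> [12, 1, -9, 12, 16, 18, 23]
Partition 3: pivot=-9 at index 0 -> [-9, 1, 12, 12, 16, 18, 23]
Partition 4: pivot=12 at index 2 -> [-9, 1, 12, 12, 16, 18, 23]
Partition 5: pivot=23 at index 6 -> [-9, 1, 12, 12, 16, 18, 23]


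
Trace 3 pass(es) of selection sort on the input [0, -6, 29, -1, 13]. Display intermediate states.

Pass 1: Select minimum -6 at index 1, swap -> [-6, 0, 29, -1, 13]
Pass 2: Select minimum -1 at index 3, swap -> [-6, -1, 29, 0, 13]
Pass 3: Select minimum 0 at index 3, swap -> [-6, -1, 0, 29, 13]


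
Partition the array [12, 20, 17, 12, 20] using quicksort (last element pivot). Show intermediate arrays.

Partition 1: pivot=20 at index 4 -> [12, 20, 17, 12, 20]
Partition 2: pivot=12 at index 1 -> [12, 12, 17, 20, 20]
Partition 3: pivot=20 at index 3 -> [12, 12, 17, 20, 20]


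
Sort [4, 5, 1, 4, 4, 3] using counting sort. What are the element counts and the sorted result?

Count array: [0, 1, 0, 1, 3, 1]
(count[i] = number of elements equal to i)
Cumulative count: [0, 1, 1, 2, 5, 6]
Sorted: [1, 3, 4, 4, 4, 5]


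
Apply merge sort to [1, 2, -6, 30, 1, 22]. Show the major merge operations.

Divide and conquer:
  Merge [2] + [-6] -> [-6, 2]
  Merge [1] + [-6, 2] -> [-6, 1, 2]
  Merge [1] + [22] -> [1, 22]
  Merge [30] + [1, 22] -> [1, 22, 30]
  Merge [-6, 1, 2] + [1, 22, 30] -> [-6, 1, 1, 2, 22, 30]


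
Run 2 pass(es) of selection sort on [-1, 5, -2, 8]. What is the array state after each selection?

Pass 1: Select minimum -2 at index 2, swap -> [-2, 5, -1, 8]
Pass 2: Select minimum -1 at index 2, swap -> [-2, -1, 5, 8]


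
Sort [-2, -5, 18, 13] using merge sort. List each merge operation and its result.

Divide and conquer:
  Merge [-2] + [-5] -> [-5, -2]
  Merge [18] + [13] -> [13, 18]
  Merge [-5, -2] + [13, 18] -> [-5, -2, 13, 18]


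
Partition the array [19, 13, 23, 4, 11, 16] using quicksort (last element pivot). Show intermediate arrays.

Partition 1: pivot=16 at index 3 -> [13, 4, 11, 16, 23, 19]
Partition 2: pivot=11 at index 1 -> [4, 11, 13, 16, 23, 19]
Partition 3: pivot=19 at index 4 -> [4, 11, 13, 16, 19, 23]


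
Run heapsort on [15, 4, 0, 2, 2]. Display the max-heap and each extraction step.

Build heap: [15, 4, 0, 2, 2]
Extract 15: [4, 2, 0, 2, 15]
Extract 4: [2, 2, 0, 4, 15]
Extract 2: [2, 0, 2, 4, 15]
Extract 2: [0, 2, 2, 4, 15]


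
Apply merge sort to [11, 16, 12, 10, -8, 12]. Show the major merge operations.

Divide and conquer:
  Merge [16] + [12] -> [12, 16]
  Merge [11] + [12, 16] -> [11, 12, 16]
  Merge [-8] + [12] -> [-8, 12]
  Merge [10] + [-8, 12] -> [-8, 10, 12]
  Merge [11, 12, 16] + [-8, 10, 12] -> [-8, 10, 11, 12, 12, 16]


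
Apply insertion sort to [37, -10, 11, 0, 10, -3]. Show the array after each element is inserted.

First element 37 is already 'sorted'
Insert -10: shifted 1 elements -> [-10, 37, 11, 0, 10, -3]
Insert 11: shifted 1 elements -> [-10, 11, 37, 0, 10, -3]
Insert 0: shifted 2 elements -> [-10, 0, 11, 37, 10, -3]
Insert 10: shifted 2 elements -> [-10, 0, 10, 11, 37, -3]
Insert -3: shifted 4 elements -> [-10, -3, 0, 10, 11, 37]


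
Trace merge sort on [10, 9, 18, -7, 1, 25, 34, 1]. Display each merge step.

Divide and conquer:
  Merge [10] + [9] -> [9, 10]
  Merge [18] + [-7] -> [-7, 18]
  Merge [9, 10] + [-7, 18] -> [-7, 9, 10, 18]
  Merge [1] + [25] -> [1, 25]
  Merge [34] + [1] -> [1, 34]
  Merge [1, 25] + [1, 34] -> [1, 1, 25, 34]
  Merge [-7, 9, 10, 18] + [1, 1, 25, 34] -> [-7, 1, 1, 9, 10, 18, 25, 34]


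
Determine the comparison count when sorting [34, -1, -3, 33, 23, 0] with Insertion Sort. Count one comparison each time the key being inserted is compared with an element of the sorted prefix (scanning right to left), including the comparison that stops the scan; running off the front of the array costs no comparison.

Insert -1: 34 > -1 (shift), reached front = 1 comparison(s) -> [-1, 34, -3, 33, 23, 0]
Insert -3: 34 > -3 (shift), -1 > -3 (shift), reached front = 2 comparison(s) -> [-3, -1, 34, 33, 23, 0]
Insert 33: 34 > 33 (shift), -1 <= 33 (stop) = 2 comparison(s) -> [-3, -1, 33, 34, 23, 0]
Insert 23: 34 > 23 (shift), 33 > 23 (shift), -1 <= 23 (stop) = 3 comparison(s) -> [-3, -1, 23, 33, 34, 0]
Insert 0: 34 > 0 (shift), 33 > 0 (shift), 23 > 0 (shift), -1 <= 0 (stop) = 4 comparison(s) -> [-3, -1, 0, 23, 33, 34]
Total comparisons: 1 + 2 + 2 + 3 + 4 = 12


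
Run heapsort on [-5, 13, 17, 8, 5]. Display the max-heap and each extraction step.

Build heap: [17, 13, -5, 8, 5]
Extract 17: [13, 8, -5, 5, 17]
Extract 13: [8, 5, -5, 13, 17]
Extract 8: [5, -5, 8, 13, 17]
Extract 5: [-5, 5, 8, 13, 17]


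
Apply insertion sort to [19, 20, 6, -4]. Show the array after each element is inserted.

First element 19 is already 'sorted'
Insert 20: shifted 0 elements -> [19, 20, 6, -4]
Insert 6: shifted 2 elements -> [6, 19, 20, -4]
Insert -4: shifted 3 elements -> [-4, 6, 19, 20]


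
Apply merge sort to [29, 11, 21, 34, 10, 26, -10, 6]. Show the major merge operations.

Divide and conquer:
  Merge [29] + [11] -> [11, 29]
  Merge [21] + [34] -> [21, 34]
  Merge [11, 29] + [21, 34] -> [11, 21, 29, 34]
  Merge [10] + [26] -> [10, 26]
  Merge [-10] + [6] -> [-10, 6]
  Merge [10, 26] + [-10, 6] -> [-10, 6, 10, 26]
  Merge [11, 21, 29, 34] + [-10, 6, 10, 26] -> [-10, 6, 10, 11, 21, 26, 29, 34]


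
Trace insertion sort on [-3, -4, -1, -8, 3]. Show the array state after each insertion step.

First element -3 is already 'sorted'
Insert -4: shifted 1 elements -> [-4, -3, -1, -8, 3]
Insert -1: shifted 0 elements -> [-4, -3, -1, -8, 3]
Insert -8: shifted 3 elements -> [-8, -4, -3, -1, 3]
Insert 3: shifted 0 elements -> [-8, -4, -3, -1, 3]


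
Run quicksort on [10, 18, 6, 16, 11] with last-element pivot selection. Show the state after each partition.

Partition 1: pivot=11 at index 2 -> [10, 6, 11, 16, 18]
Partition 2: pivot=6 at index 0 -> [6, 10, 11, 16, 18]
Partition 3: pivot=18 at index 4 -> [6, 10, 11, 16, 18]


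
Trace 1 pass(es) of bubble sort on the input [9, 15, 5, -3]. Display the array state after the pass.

After pass 1: [9, 5, -3, 15] (2 swaps)
Total swaps: 2


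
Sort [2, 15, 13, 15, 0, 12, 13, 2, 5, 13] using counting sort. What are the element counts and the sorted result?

Count array: [1, 0, 2, 0, 0, 1, 0, 0, 0, 0, 0, 0, 1, 3, 0, 2]
(count[i] = number of elements equal to i)
Cumulative count: [1, 1, 3, 3, 3, 4, 4, 4, 4, 4, 4, 4, 5, 8, 8, 10]
Sorted: [0, 2, 2, 5, 12, 13, 13, 13, 15, 15]


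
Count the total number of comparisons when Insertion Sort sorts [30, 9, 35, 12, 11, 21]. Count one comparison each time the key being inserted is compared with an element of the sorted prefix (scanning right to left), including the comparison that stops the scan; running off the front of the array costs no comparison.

Insert 9: 30 > 9 (shift), reached front = 1 comparison(s) -> [9, 30, 35, 12, 11, 21]
Insert 35: 30 <= 35 (stop) = 1 comparison(s) -> [9, 30, 35, 12, 11, 21]
Insert 12: 35 > 12 (shift), 30 > 12 (shift), 9 <= 12 (stop) = 3 comparison(s) -> [9, 12, 30, 35, 11, 21]
Insert 11: 35 > 11 (shift), 30 > 11 (shift), 12 > 11 (shift), 9 <= 11 (stop) = 4 comparison(s) -> [9, 11, 12, 30, 35, 21]
Insert 21: 35 > 21 (shift), 30 > 21 (shift), 12 <= 21 (stop) = 3 comparison(s) -> [9, 11, 12, 21, 30, 35]
Total comparisons: 1 + 1 + 3 + 4 + 3 = 12


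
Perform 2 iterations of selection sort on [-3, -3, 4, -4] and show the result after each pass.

Pass 1: Select minimum -4 at index 3, swap -> [-4, -3, 4, -3]
Pass 2: Select minimum -3 at index 1, swap -> [-4, -3, 4, -3]


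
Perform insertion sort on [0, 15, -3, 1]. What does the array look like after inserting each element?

First element 0 is already 'sorted'
Insert 15: shifted 0 elements -> [0, 15, -3, 1]
Insert -3: shifted 2 elements -> [-3, 0, 15, 1]
Insert 1: shifted 1 elements -> [-3, 0, 1, 15]


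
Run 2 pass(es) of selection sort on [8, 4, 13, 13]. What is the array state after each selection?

Pass 1: Select minimum 4 at index 1, swap -> [4, 8, 13, 13]
Pass 2: Select minimum 8 at index 1, swap -> [4, 8, 13, 13]


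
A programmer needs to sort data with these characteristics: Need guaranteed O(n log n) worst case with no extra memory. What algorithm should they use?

Best choice: Heapsort
Reason: Heapsort is O(n log n) worst case and sorts in-place; quicksort can degrade to O(n^2)


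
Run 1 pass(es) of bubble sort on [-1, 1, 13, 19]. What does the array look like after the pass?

After pass 1: [-1, 1, 13, 19] (0 swaps)
Total swaps: 0


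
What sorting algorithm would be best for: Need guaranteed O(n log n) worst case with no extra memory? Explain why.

Best choice: Heapsort
Reason: Heapsort is O(n log n) worst case and sorts in-place; quicksort can degrade to O(n^2)


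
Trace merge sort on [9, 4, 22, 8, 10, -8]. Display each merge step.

Divide and conquer:
  Merge [4] + [22] -> [4, 22]
  Merge [9] + [4, 22] -> [4, 9, 22]
  Merge [10] + [-8] -> [-8, 10]
  Merge [8] + [-8, 10] -> [-8, 8, 10]
  Merge [4, 9, 22] + [-8, 8, 10] -> [-8, 4, 8, 9, 10, 22]


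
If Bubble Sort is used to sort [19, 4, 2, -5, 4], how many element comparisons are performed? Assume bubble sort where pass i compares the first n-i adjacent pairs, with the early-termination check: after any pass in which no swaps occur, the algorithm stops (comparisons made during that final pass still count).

Pass 1: compare adjacent pairs (0,1)..(3,4) = 4 comparison(s), 4 swap(s) -> [4, 2, -5, 4, 19]
Pass 2: compare adjacent pairs (0,1)..(2,3) = 3 comparison(s), 2 swap(s) -> [2, -5, 4, 4, 19]
Pass 3: compare adjacent pairs (0,1)..(1,2) = 2 comparison(s), 1 swap(s) -> [-5, 2, 4, 4, 19]
Pass 4: compare adjacent pairs (0,1)..(0,1) = 1 comparison(s), 0 swap(s) -> [-5, 2, 4, 4, 19]
No swaps in this pass, so bubble sort stops here.
Total comparisons: 4 + 3 + 2 + 1 = 10


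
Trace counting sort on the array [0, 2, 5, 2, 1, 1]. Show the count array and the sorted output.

Count array: [1, 2, 2, 0, 0, 1]
(count[i] = number of elements equal to i)
Cumulative count: [1, 3, 5, 5, 5, 6]
Sorted: [0, 1, 1, 2, 2, 5]


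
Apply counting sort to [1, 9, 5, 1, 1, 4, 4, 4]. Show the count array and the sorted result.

Count array: [0, 3, 0, 0, 3, 1, 0, 0, 0, 1]
(count[i] = number of elements equal to i)
Cumulative count: [0, 3, 3, 3, 6, 7, 7, 7, 7, 8]
Sorted: [1, 1, 1, 4, 4, 4, 5, 9]


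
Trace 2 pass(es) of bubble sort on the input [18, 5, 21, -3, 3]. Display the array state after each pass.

After pass 1: [5, 18, -3, 3, 21] (3 swaps)
After pass 2: [5, -3, 3, 18, 21] (2 swaps)
Total swaps: 5


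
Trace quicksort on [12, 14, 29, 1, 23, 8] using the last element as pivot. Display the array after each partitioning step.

Partition 1: pivot=8 at index 1 -> [1, 8, 29, 12, 23, 14]
Partition 2: pivot=14 at index 3 -> [1, 8, 12, 14, 23, 29]
Partition 3: pivot=29 at index 5 -> [1, 8, 12, 14, 23, 29]


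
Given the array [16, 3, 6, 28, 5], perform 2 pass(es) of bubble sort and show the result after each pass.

After pass 1: [3, 6, 16, 5, 28] (3 swaps)
After pass 2: [3, 6, 5, 16, 28] (1 swaps)
Total swaps: 4


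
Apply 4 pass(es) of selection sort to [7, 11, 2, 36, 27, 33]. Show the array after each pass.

Pass 1: Select minimum 2 at index 2, swap -> [2, 11, 7, 36, 27, 33]
Pass 2: Select minimum 7 at index 2, swap -> [2, 7, 11, 36, 27, 33]
Pass 3: Select minimum 11 at index 2, swap -> [2, 7, 11, 36, 27, 33]
Pass 4: Select minimum 27 at index 4, swap -> [2, 7, 11, 27, 36, 33]


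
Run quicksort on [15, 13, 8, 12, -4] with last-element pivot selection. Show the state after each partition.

Partition 1: pivot=-4 at index 0 -> [-4, 13, 8, 12, 15]
Partition 2: pivot=15 at index 4 -> [-4, 13, 8, 12, 15]
Partition 3: pivot=12 at index 2 -> [-4, 8, 12, 13, 15]


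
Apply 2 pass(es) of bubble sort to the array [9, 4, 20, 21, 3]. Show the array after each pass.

After pass 1: [4, 9, 20, 3, 21] (2 swaps)
After pass 2: [4, 9, 3, 20, 21] (1 swaps)
Total swaps: 3


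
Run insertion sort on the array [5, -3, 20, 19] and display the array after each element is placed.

First element 5 is already 'sorted'
Insert -3: shifted 1 elements -> [-3, 5, 20, 19]
Insert 20: shifted 0 elements -> [-3, 5, 20, 19]
Insert 19: shifted 1 elements -> [-3, 5, 19, 20]


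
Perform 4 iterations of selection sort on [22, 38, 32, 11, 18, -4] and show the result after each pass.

Pass 1: Select minimum -4 at index 5, swap -> [-4, 38, 32, 11, 18, 22]
Pass 2: Select minimum 11 at index 3, swap -> [-4, 11, 32, 38, 18, 22]
Pass 3: Select minimum 18 at index 4, swap -> [-4, 11, 18, 38, 32, 22]
Pass 4: Select minimum 22 at index 5, swap -> [-4, 11, 18, 22, 32, 38]


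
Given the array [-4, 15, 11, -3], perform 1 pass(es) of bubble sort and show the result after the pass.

After pass 1: [-4, 11, -3, 15] (2 swaps)
Total swaps: 2


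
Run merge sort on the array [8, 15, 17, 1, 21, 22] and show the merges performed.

Divide and conquer:
  Merge [15] + [17] -> [15, 17]
  Merge [8] + [15, 17] -> [8, 15, 17]
  Merge [21] + [22] -> [21, 22]
  Merge [1] + [21, 22] -> [1, 21, 22]
  Merge [8, 15, 17] + [1, 21, 22] -> [1, 8, 15, 17, 21, 22]


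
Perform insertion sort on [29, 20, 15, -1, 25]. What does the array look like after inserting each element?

First element 29 is already 'sorted'
Insert 20: shifted 1 elements -> [20, 29, 15, -1, 25]
Insert 15: shifted 2 elements -> [15, 20, 29, -1, 25]
Insert -1: shifted 3 elements -> [-1, 15, 20, 29, 25]
Insert 25: shifted 1 elements -> [-1, 15, 20, 25, 29]


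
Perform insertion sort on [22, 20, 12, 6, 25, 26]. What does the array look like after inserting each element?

First element 22 is already 'sorted'
Insert 20: shifted 1 elements -> [20, 22, 12, 6, 25, 26]
Insert 12: shifted 2 elements -> [12, 20, 22, 6, 25, 26]
Insert 6: shifted 3 elements -> [6, 12, 20, 22, 25, 26]
Insert 25: shifted 0 elements -> [6, 12, 20, 22, 25, 26]
Insert 26: shifted 0 elements -> [6, 12, 20, 22, 25, 26]


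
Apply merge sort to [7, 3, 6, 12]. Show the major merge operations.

Divide and conquer:
  Merge [7] + [3] -> [3, 7]
  Merge [6] + [12] -> [6, 12]
  Merge [3, 7] + [6, 12] -> [3, 6, 7, 12]


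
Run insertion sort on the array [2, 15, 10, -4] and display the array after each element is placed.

First element 2 is already 'sorted'
Insert 15: shifted 0 elements -> [2, 15, 10, -4]
Insert 10: shifted 1 elements -> [2, 10, 15, -4]
Insert -4: shifted 3 elements -> [-4, 2, 10, 15]


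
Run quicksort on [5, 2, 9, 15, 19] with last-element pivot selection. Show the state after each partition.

Partition 1: pivot=19 at index 4 -> [5, 2, 9, 15, 19]
Partition 2: pivot=15 at index 3 -> [5, 2, 9, 15, 19]
Partition 3: pivot=9 at index 2 -> [5, 2, 9, 15, 19]
Partition 4: pivot=2 at index 0 -> [2, 5, 9, 15, 19]


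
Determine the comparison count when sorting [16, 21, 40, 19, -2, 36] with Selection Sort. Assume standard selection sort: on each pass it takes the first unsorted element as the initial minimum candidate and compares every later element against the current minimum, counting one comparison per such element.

Pass 1: scan indices 1..5 for the minimum = 5 comparison(s); min is -2, place at index 0 -> [-2, 21, 40, 19, 16, 36]
Pass 2: scan indices 2..5 for the minimum = 4 comparison(s); min is 16, place at index 1 -> [-2, 16, 40, 19, 21, 36]
Pass 3: scan indices 3..5 for the minimum = 3 comparison(s); min is 19, place at index 2 -> [-2, 16, 19, 40, 21, 36]
Pass 4: scan indices 4..5 for the minimum = 2 comparison(s); min is 21, place at index 3 -> [-2, 16, 19, 21, 40, 36]
Pass 5: scan indices 5..5 for the minimum = 1 comparison(s); min is 36, place at index 4 -> [-2, 16, 19, 21, 36, 40]
Selection sort always scans the whole unsorted suffix, so the count is (n-1) + (n-2) + ... + 1 = n(n-1)/2 = 6*5/2 = 15 regardless of the input order.
Total comparisons: 5 + 4 + 3 + 2 + 1 = 15


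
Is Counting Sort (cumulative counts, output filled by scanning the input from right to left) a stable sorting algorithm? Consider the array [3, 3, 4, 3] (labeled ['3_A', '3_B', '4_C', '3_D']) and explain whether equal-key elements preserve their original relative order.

Trace Counting Sort on the labeled array (the key is the number; the letter only tracks identity):
  Counts for values 0..4: [0, 0, 0, 3, 1]
  Cumulative counts: [0, 0, 0, 3, 4]
  Scan right to left: place 3_D at output index 2
  Scan right to left: place 4_C at output index 3
  Scan right to left: place 3_B at output index 1
  Scan right to left: place 3_A at output index 0
  Output: [3_A, 3_B, 3_D, 4_C]
Equal keys:
  value 3: originally 3_A, 3_B, 3_D; after sorting 3_A, 3_B, 3_D -> order preserved
All equal keys kept their original relative order. Counting Sort is stable: scanning the input right to left with decreasing cumulative counts places later duplicates at later output positions.
Answer: Stable


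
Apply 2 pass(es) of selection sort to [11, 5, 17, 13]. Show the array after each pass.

Pass 1: Select minimum 5 at index 1, swap -> [5, 11, 17, 13]
Pass 2: Select minimum 11 at index 1, swap -> [5, 11, 17, 13]


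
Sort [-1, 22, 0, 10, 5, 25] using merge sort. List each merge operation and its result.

Divide and conquer:
  Merge [22] + [0] -> [0, 22]
  Merge [-1] + [0, 22] -> [-1, 0, 22]
  Merge [5] + [25] -> [5, 25]
  Merge [10] + [5, 25] -> [5, 10, 25]
  Merge [-1, 0, 22] + [5, 10, 25] -> [-1, 0, 5, 10, 22, 25]


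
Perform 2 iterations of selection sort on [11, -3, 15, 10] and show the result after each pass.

Pass 1: Select minimum -3 at index 1, swap -> [-3, 11, 15, 10]
Pass 2: Select minimum 10 at index 3, swap -> [-3, 10, 15, 11]


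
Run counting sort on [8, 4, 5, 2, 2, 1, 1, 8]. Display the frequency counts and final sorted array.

Count array: [0, 2, 2, 0, 1, 1, 0, 0, 2]
(count[i] = number of elements equal to i)
Cumulative count: [0, 2, 4, 4, 5, 6, 6, 6, 8]
Sorted: [1, 1, 2, 2, 4, 5, 8, 8]


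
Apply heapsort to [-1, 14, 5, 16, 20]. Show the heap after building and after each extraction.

Build heap: [20, 16, 5, -1, 14]
Extract 20: [16, 14, 5, -1, 20]
Extract 16: [14, -1, 5, 16, 20]
Extract 14: [5, -1, 14, 16, 20]
Extract 5: [-1, 5, 14, 16, 20]


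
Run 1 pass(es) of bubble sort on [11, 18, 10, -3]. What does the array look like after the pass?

After pass 1: [11, 10, -3, 18] (2 swaps)
Total swaps: 2


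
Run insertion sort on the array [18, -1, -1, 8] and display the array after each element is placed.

First element 18 is already 'sorted'
Insert -1: shifted 1 elements -> [-1, 18, -1, 8]
Insert -1: shifted 1 elements -> [-1, -1, 18, 8]
Insert 8: shifted 1 elements -> [-1, -1, 8, 18]


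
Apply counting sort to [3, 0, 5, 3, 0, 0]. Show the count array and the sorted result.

Count array: [3, 0, 0, 2, 0, 1]
(count[i] = number of elements equal to i)
Cumulative count: [3, 3, 3, 5, 5, 6]
Sorted: [0, 0, 0, 3, 3, 5]


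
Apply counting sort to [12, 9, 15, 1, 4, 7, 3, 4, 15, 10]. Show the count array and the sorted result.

Count array: [0, 1, 0, 1, 2, 0, 0, 1, 0, 1, 1, 0, 1, 0, 0, 2]
(count[i] = number of elements equal to i)
Cumulative count: [0, 1, 1, 2, 4, 4, 4, 5, 5, 6, 7, 7, 8, 8, 8, 10]
Sorted: [1, 3, 4, 4, 7, 9, 10, 12, 15, 15]


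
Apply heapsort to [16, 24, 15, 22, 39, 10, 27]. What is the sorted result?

Build heap: [39, 24, 27, 22, 16, 10, 15]
Extract 39: [27, 24, 15, 22, 16, 10, 39]
Extract 27: [24, 22, 15, 10, 16, 27, 39]
Extract 24: [22, 16, 15, 10, 24, 27, 39]
Extract 22: [16, 10, 15, 22, 24, 27, 39]
Extract 16: [15, 10, 16, 22, 24, 27, 39]
Extract 15: [10, 15, 16, 22, 24, 27, 39]


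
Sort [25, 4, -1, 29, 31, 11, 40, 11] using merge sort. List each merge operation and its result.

Divide and conquer:
  Merge [25] + [4] -> [4, 25]
  Merge [-1] + [29] -> [-1, 29]
  Merge [4, 25] + [-1, 29] -> [-1, 4, 25, 29]
  Merge [31] + [11] -> [11, 31]
  Merge [40] + [11] -> [11, 40]
  Merge [11, 31] + [11, 40] -> [11, 11, 31, 40]
  Merge [-1, 4, 25, 29] + [11, 11, 31, 40] -> [-1, 4, 11, 11, 25, 29, 31, 40]


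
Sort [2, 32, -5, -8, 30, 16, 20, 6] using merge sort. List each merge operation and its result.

Divide and conquer:
  Merge [2] + [32] -> [2, 32]
  Merge [-5] + [-8] -> [-8, -5]
  Merge [2, 32] + [-8, -5] -> [-8, -5, 2, 32]
  Merge [30] + [16] -> [16, 30]
  Merge [20] + [6] -> [6, 20]
  Merge [16, 30] + [6, 20] -> [6, 16, 20, 30]
  Merge [-8, -5, 2, 32] + [6, 16, 20, 30] -> [-8, -5, 2, 6, 16, 20, 30, 32]


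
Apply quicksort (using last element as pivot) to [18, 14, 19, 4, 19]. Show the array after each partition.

Partition 1: pivot=19 at index 4 -> [18, 14, 19, 4, 19]
Partition 2: pivot=4 at index 0 -> [4, 14, 19, 18, 19]
Partition 3: pivot=18 at index 2 -> [4, 14, 18, 19, 19]


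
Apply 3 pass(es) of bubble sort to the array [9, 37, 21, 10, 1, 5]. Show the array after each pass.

After pass 1: [9, 21, 10, 1, 5, 37] (4 swaps)
After pass 2: [9, 10, 1, 5, 21, 37] (3 swaps)
After pass 3: [9, 1, 5, 10, 21, 37] (2 swaps)
Total swaps: 9


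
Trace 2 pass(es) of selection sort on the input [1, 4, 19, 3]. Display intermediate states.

Pass 1: Select minimum 1 at index 0, swap -> [1, 4, 19, 3]
Pass 2: Select minimum 3 at index 3, swap -> [1, 3, 19, 4]


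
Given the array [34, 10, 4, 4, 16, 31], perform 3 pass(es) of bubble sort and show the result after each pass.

After pass 1: [10, 4, 4, 16, 31, 34] (5 swaps)
After pass 2: [4, 4, 10, 16, 31, 34] (2 swaps)
After pass 3: [4, 4, 10, 16, 31, 34] (0 swaps)
Total swaps: 7


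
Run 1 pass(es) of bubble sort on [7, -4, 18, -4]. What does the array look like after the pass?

After pass 1: [-4, 7, -4, 18] (2 swaps)
Total swaps: 2


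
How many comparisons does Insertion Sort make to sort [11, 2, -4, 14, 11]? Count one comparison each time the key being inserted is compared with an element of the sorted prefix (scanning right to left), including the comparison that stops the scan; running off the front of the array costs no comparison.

Insert 2: 11 > 2 (shift), reached front = 1 comparison(s) -> [2, 11, -4, 14, 11]
Insert -4: 11 > -4 (shift), 2 > -4 (shift), reached front = 2 comparison(s) -> [-4, 2, 11, 14, 11]
Insert 14: 11 <= 14 (stop) = 1 comparison(s) -> [-4, 2, 11, 14, 11]
Insert 11: 14 > 11 (shift), 11 <= 11 (stop) = 2 comparison(s) -> [-4, 2, 11, 11, 14]
Total comparisons: 1 + 2 + 1 + 2 = 6


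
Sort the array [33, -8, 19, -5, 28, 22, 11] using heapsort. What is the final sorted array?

Build heap: [33, 28, 22, -5, -8, 19, 11]
Extract 33: [28, 11, 22, -5, -8, 19, 33]
Extract 28: [22, 11, 19, -5, -8, 28, 33]
Extract 22: [19, 11, -8, -5, 22, 28, 33]
Extract 19: [11, -5, -8, 19, 22, 28, 33]
Extract 11: [-5, -8, 11, 19, 22, 28, 33]
Extract -5: [-8, -5, 11, 19, 22, 28, 33]


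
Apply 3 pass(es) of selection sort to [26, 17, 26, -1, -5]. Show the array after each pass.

Pass 1: Select minimum -5 at index 4, swap -> [-5, 17, 26, -1, 26]
Pass 2: Select minimum -1 at index 3, swap -> [-5, -1, 26, 17, 26]
Pass 3: Select minimum 17 at index 3, swap -> [-5, -1, 17, 26, 26]


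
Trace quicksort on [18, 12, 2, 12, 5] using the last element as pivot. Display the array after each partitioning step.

Partition 1: pivot=5 at index 1 -> [2, 5, 18, 12, 12]
Partition 2: pivot=12 at index 3 -> [2, 5, 12, 12, 18]


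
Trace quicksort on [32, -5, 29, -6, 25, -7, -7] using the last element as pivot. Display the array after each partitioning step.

Partition 1: pivot=-7 at index 1 -> [-7, -7, 29, -6, 25, 32, -5]
Partition 2: pivot=-5 at index 3 -> [-7, -7, -6, -5, 25, 32, 29]
Partition 3: pivot=29 at index 5 -> [-7, -7, -6, -5, 25, 29, 32]


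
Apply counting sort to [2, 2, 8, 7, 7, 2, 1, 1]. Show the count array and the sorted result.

Count array: [0, 2, 3, 0, 0, 0, 0, 2, 1]
(count[i] = number of elements equal to i)
Cumulative count: [0, 2, 5, 5, 5, 5, 5, 7, 8]
Sorted: [1, 1, 2, 2, 2, 7, 7, 8]


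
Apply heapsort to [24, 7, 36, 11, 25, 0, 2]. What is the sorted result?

Build heap: [36, 25, 24, 11, 7, 0, 2]
Extract 36: [25, 11, 24, 2, 7, 0, 36]
Extract 25: [24, 11, 0, 2, 7, 25, 36]
Extract 24: [11, 7, 0, 2, 24, 25, 36]
Extract 11: [7, 2, 0, 11, 24, 25, 36]
Extract 7: [2, 0, 7, 11, 24, 25, 36]
Extract 2: [0, 2, 7, 11, 24, 25, 36]


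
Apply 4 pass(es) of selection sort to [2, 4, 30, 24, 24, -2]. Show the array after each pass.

Pass 1: Select minimum -2 at index 5, swap -> [-2, 4, 30, 24, 24, 2]
Pass 2: Select minimum 2 at index 5, swap -> [-2, 2, 30, 24, 24, 4]
Pass 3: Select minimum 4 at index 5, swap -> [-2, 2, 4, 24, 24, 30]
Pass 4: Select minimum 24 at index 3, swap -> [-2, 2, 4, 24, 24, 30]


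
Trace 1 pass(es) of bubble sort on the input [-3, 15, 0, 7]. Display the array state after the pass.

After pass 1: [-3, 0, 7, 15] (2 swaps)
Total swaps: 2


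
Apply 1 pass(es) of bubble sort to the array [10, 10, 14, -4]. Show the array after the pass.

After pass 1: [10, 10, -4, 14] (1 swaps)
Total swaps: 1


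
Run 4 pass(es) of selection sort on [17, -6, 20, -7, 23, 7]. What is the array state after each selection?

Pass 1: Select minimum -7 at index 3, swap -> [-7, -6, 20, 17, 23, 7]
Pass 2: Select minimum -6 at index 1, swap -> [-7, -6, 20, 17, 23, 7]
Pass 3: Select minimum 7 at index 5, swap -> [-7, -6, 7, 17, 23, 20]
Pass 4: Select minimum 17 at index 3, swap -> [-7, -6, 7, 17, 23, 20]


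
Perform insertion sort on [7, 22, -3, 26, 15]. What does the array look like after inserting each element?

First element 7 is already 'sorted'
Insert 22: shifted 0 elements -> [7, 22, -3, 26, 15]
Insert -3: shifted 2 elements -> [-3, 7, 22, 26, 15]
Insert 26: shifted 0 elements -> [-3, 7, 22, 26, 15]
Insert 15: shifted 2 elements -> [-3, 7, 15, 22, 26]


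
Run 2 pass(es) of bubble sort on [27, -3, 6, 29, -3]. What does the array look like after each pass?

After pass 1: [-3, 6, 27, -3, 29] (3 swaps)
After pass 2: [-3, 6, -3, 27, 29] (1 swaps)
Total swaps: 4


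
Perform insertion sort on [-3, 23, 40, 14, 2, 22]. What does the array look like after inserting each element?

First element -3 is already 'sorted'
Insert 23: shifted 0 elements -> [-3, 23, 40, 14, 2, 22]
Insert 40: shifted 0 elements -> [-3, 23, 40, 14, 2, 22]
Insert 14: shifted 2 elements -> [-3, 14, 23, 40, 2, 22]
Insert 2: shifted 3 elements -> [-3, 2, 14, 23, 40, 22]
Insert 22: shifted 2 elements -> [-3, 2, 14, 22, 23, 40]


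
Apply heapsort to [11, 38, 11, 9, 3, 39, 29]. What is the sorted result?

Build heap: [39, 38, 29, 9, 3, 11, 11]
Extract 39: [38, 11, 29, 9, 3, 11, 39]
Extract 38: [29, 11, 11, 9, 3, 38, 39]
Extract 29: [11, 9, 11, 3, 29, 38, 39]
Extract 11: [11, 9, 3, 11, 29, 38, 39]
Extract 11: [9, 3, 11, 11, 29, 38, 39]
Extract 9: [3, 9, 11, 11, 29, 38, 39]


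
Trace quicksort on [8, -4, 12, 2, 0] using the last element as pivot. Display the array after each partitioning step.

Partition 1: pivot=0 at index 1 -> [-4, 0, 12, 2, 8]
Partition 2: pivot=8 at index 3 -> [-4, 0, 2, 8, 12]


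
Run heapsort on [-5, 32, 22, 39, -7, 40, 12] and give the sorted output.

Build heap: [40, 39, 22, 32, -7, -5, 12]
Extract 40: [39, 32, 22, 12, -7, -5, 40]
Extract 39: [32, 12, 22, -5, -7, 39, 40]
Extract 32: [22, 12, -7, -5, 32, 39, 40]
Extract 22: [12, -5, -7, 22, 32, 39, 40]
Extract 12: [-5, -7, 12, 22, 32, 39, 40]
Extract -5: [-7, -5, 12, 22, 32, 39, 40]


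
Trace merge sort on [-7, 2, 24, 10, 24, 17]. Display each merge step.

Divide and conquer:
  Merge [2] + [24] -> [2, 24]
  Merge [-7] + [2, 24] -> [-7, 2, 24]
  Merge [24] + [17] -> [17, 24]
  Merge [10] + [17, 24] -> [10, 17, 24]
  Merge [-7, 2, 24] + [10, 17, 24] -> [-7, 2, 10, 17, 24, 24]


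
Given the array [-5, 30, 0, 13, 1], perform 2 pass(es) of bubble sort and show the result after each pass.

After pass 1: [-5, 0, 13, 1, 30] (3 swaps)
After pass 2: [-5, 0, 1, 13, 30] (1 swaps)
Total swaps: 4


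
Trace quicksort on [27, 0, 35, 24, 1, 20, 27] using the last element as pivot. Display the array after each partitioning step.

Partition 1: pivot=27 at index 5 -> [27, 0, 24, 1, 20, 27, 35]
Partition 2: pivot=20 at index 2 -> [0, 1, 20, 27, 24, 27, 35]
Partition 3: pivot=1 at index 1 -> [0, 1, 20, 27, 24, 27, 35]
Partition 4: pivot=24 at index 3 -> [0, 1, 20, 24, 27, 27, 35]


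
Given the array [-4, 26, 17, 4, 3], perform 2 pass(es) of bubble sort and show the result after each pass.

After pass 1: [-4, 17, 4, 3, 26] (3 swaps)
After pass 2: [-4, 4, 3, 17, 26] (2 swaps)
Total swaps: 5


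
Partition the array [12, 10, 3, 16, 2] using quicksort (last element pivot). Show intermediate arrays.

Partition 1: pivot=2 at index 0 -> [2, 10, 3, 16, 12]
Partition 2: pivot=12 at index 3 -> [2, 10, 3, 12, 16]
Partition 3: pivot=3 at index 1 -> [2, 3, 10, 12, 16]


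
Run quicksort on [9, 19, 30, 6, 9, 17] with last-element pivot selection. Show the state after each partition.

Partition 1: pivot=17 at index 3 -> [9, 6, 9, 17, 30, 19]
Partition 2: pivot=9 at index 2 -> [9, 6, 9, 17, 30, 19]
Partition 3: pivot=6 at index 0 -> [6, 9, 9, 17, 30, 19]
Partition 4: pivot=19 at index 4 -> [6, 9, 9, 17, 19, 30]
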